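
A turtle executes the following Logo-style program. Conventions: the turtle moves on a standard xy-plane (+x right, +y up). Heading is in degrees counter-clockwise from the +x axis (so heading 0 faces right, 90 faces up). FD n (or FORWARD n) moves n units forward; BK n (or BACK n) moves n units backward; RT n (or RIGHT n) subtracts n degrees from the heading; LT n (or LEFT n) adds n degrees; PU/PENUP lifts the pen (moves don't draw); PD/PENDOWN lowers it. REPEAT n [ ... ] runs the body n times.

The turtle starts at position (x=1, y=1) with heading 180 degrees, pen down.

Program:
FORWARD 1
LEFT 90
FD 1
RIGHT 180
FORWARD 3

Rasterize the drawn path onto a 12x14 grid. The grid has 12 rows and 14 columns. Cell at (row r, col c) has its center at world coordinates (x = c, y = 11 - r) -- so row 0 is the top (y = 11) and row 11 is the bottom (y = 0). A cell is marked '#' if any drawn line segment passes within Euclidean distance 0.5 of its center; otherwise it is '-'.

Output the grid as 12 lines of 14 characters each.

Answer: --------------
--------------
--------------
--------------
--------------
--------------
--------------
--------------
#-------------
#-------------
##------------
#-------------

Derivation:
Segment 0: (1,1) -> (0,1)
Segment 1: (0,1) -> (-0,0)
Segment 2: (-0,0) -> (0,3)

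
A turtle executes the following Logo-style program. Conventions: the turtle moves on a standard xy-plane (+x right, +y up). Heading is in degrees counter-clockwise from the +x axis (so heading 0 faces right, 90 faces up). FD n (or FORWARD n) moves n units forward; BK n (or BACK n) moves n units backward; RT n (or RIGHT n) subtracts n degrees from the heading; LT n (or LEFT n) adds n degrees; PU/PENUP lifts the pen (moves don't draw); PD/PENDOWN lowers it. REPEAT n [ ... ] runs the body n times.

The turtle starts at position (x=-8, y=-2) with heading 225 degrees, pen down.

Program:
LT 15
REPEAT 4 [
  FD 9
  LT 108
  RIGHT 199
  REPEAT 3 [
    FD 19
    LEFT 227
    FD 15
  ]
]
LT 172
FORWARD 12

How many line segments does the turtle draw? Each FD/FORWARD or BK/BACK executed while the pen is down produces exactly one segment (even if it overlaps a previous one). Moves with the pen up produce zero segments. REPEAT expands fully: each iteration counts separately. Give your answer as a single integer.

Executing turtle program step by step:
Start: pos=(-8,-2), heading=225, pen down
LT 15: heading 225 -> 240
REPEAT 4 [
  -- iteration 1/4 --
  FD 9: (-8,-2) -> (-12.5,-9.794) [heading=240, draw]
  LT 108: heading 240 -> 348
  RT 199: heading 348 -> 149
  REPEAT 3 [
    -- iteration 1/3 --
    FD 19: (-12.5,-9.794) -> (-28.786,-0.009) [heading=149, draw]
    LT 227: heading 149 -> 16
    FD 15: (-28.786,-0.009) -> (-14.367,4.126) [heading=16, draw]
    -- iteration 2/3 --
    FD 19: (-14.367,4.126) -> (3.897,9.363) [heading=16, draw]
    LT 227: heading 16 -> 243
    FD 15: (3.897,9.363) -> (-2.913,-4.002) [heading=243, draw]
    -- iteration 3/3 --
    FD 19: (-2.913,-4.002) -> (-11.539,-20.931) [heading=243, draw]
    LT 227: heading 243 -> 110
    FD 15: (-11.539,-20.931) -> (-16.669,-6.836) [heading=110, draw]
  ]
  -- iteration 2/4 --
  FD 9: (-16.669,-6.836) -> (-19.747,1.622) [heading=110, draw]
  LT 108: heading 110 -> 218
  RT 199: heading 218 -> 19
  REPEAT 3 [
    -- iteration 1/3 --
    FD 19: (-19.747,1.622) -> (-1.783,7.807) [heading=19, draw]
    LT 227: heading 19 -> 246
    FD 15: (-1.783,7.807) -> (-7.884,-5.896) [heading=246, draw]
    -- iteration 2/3 --
    FD 19: (-7.884,-5.896) -> (-15.612,-23.253) [heading=246, draw]
    LT 227: heading 246 -> 113
    FD 15: (-15.612,-23.253) -> (-21.473,-9.446) [heading=113, draw]
    -- iteration 3/3 --
    FD 19: (-21.473,-9.446) -> (-28.896,8.044) [heading=113, draw]
    LT 227: heading 113 -> 340
    FD 15: (-28.896,8.044) -> (-14.801,2.914) [heading=340, draw]
  ]
  -- iteration 3/4 --
  FD 9: (-14.801,2.914) -> (-6.344,-0.165) [heading=340, draw]
  LT 108: heading 340 -> 88
  RT 199: heading 88 -> 249
  REPEAT 3 [
    -- iteration 1/3 --
    FD 19: (-6.344,-0.165) -> (-13.153,-17.903) [heading=249, draw]
    LT 227: heading 249 -> 116
    FD 15: (-13.153,-17.903) -> (-19.728,-4.421) [heading=116, draw]
    -- iteration 2/3 --
    FD 19: (-19.728,-4.421) -> (-28.057,12.656) [heading=116, draw]
    LT 227: heading 116 -> 343
    FD 15: (-28.057,12.656) -> (-13.713,8.271) [heading=343, draw]
    -- iteration 3/3 --
    FD 19: (-13.713,8.271) -> (4.457,2.716) [heading=343, draw]
    LT 227: heading 343 -> 210
    FD 15: (4.457,2.716) -> (-8.533,-4.784) [heading=210, draw]
  ]
  -- iteration 4/4 --
  FD 9: (-8.533,-4.784) -> (-16.328,-9.284) [heading=210, draw]
  LT 108: heading 210 -> 318
  RT 199: heading 318 -> 119
  REPEAT 3 [
    -- iteration 1/3 --
    FD 19: (-16.328,-9.284) -> (-25.539,7.334) [heading=119, draw]
    LT 227: heading 119 -> 346
    FD 15: (-25.539,7.334) -> (-10.985,3.705) [heading=346, draw]
    -- iteration 2/3 --
    FD 19: (-10.985,3.705) -> (7.451,-0.892) [heading=346, draw]
    LT 227: heading 346 -> 213
    FD 15: (7.451,-0.892) -> (-5.129,-9.061) [heading=213, draw]
    -- iteration 3/3 --
    FD 19: (-5.129,-9.061) -> (-21.064,-19.409) [heading=213, draw]
    LT 227: heading 213 -> 80
    FD 15: (-21.064,-19.409) -> (-18.459,-4.637) [heading=80, draw]
  ]
]
LT 172: heading 80 -> 252
FD 12: (-18.459,-4.637) -> (-22.167,-16.05) [heading=252, draw]
Final: pos=(-22.167,-16.05), heading=252, 29 segment(s) drawn
Segments drawn: 29

Answer: 29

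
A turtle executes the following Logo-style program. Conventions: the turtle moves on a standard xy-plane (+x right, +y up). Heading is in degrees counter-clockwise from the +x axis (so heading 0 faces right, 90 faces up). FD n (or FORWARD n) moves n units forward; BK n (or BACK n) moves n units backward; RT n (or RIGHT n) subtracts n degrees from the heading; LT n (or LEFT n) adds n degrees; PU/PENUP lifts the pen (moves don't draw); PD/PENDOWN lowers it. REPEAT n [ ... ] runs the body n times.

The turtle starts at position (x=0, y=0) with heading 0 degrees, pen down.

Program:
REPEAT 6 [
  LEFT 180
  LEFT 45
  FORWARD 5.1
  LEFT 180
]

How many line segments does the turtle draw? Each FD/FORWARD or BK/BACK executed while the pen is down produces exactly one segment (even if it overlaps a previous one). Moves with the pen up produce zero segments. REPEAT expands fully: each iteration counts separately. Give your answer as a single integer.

Answer: 6

Derivation:
Executing turtle program step by step:
Start: pos=(0,0), heading=0, pen down
REPEAT 6 [
  -- iteration 1/6 --
  LT 180: heading 0 -> 180
  LT 45: heading 180 -> 225
  FD 5.1: (0,0) -> (-3.606,-3.606) [heading=225, draw]
  LT 180: heading 225 -> 45
  -- iteration 2/6 --
  LT 180: heading 45 -> 225
  LT 45: heading 225 -> 270
  FD 5.1: (-3.606,-3.606) -> (-3.606,-8.706) [heading=270, draw]
  LT 180: heading 270 -> 90
  -- iteration 3/6 --
  LT 180: heading 90 -> 270
  LT 45: heading 270 -> 315
  FD 5.1: (-3.606,-8.706) -> (0,-12.312) [heading=315, draw]
  LT 180: heading 315 -> 135
  -- iteration 4/6 --
  LT 180: heading 135 -> 315
  LT 45: heading 315 -> 0
  FD 5.1: (0,-12.312) -> (5.1,-12.312) [heading=0, draw]
  LT 180: heading 0 -> 180
  -- iteration 5/6 --
  LT 180: heading 180 -> 0
  LT 45: heading 0 -> 45
  FD 5.1: (5.1,-12.312) -> (8.706,-8.706) [heading=45, draw]
  LT 180: heading 45 -> 225
  -- iteration 6/6 --
  LT 180: heading 225 -> 45
  LT 45: heading 45 -> 90
  FD 5.1: (8.706,-8.706) -> (8.706,-3.606) [heading=90, draw]
  LT 180: heading 90 -> 270
]
Final: pos=(8.706,-3.606), heading=270, 6 segment(s) drawn
Segments drawn: 6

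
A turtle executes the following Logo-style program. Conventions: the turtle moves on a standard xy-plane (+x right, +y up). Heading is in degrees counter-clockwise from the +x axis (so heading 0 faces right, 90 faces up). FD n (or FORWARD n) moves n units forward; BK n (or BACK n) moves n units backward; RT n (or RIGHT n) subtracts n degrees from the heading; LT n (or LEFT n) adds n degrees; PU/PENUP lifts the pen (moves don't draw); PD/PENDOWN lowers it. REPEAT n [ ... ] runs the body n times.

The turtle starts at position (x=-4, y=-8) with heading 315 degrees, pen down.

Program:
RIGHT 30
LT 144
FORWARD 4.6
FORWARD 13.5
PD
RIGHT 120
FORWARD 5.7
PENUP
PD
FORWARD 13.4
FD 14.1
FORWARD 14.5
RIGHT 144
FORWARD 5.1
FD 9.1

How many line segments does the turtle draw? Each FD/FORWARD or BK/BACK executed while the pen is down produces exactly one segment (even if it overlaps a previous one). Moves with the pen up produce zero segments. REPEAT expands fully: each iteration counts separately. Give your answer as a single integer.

Executing turtle program step by step:
Start: pos=(-4,-8), heading=315, pen down
RT 30: heading 315 -> 285
LT 144: heading 285 -> 69
FD 4.6: (-4,-8) -> (-2.352,-3.706) [heading=69, draw]
FD 13.5: (-2.352,-3.706) -> (2.486,8.898) [heading=69, draw]
PD: pen down
RT 120: heading 69 -> 309
FD 5.7: (2.486,8.898) -> (6.074,4.468) [heading=309, draw]
PU: pen up
PD: pen down
FD 13.4: (6.074,4.468) -> (14.506,-5.946) [heading=309, draw]
FD 14.1: (14.506,-5.946) -> (23.38,-16.903) [heading=309, draw]
FD 14.5: (23.38,-16.903) -> (32.505,-28.172) [heading=309, draw]
RT 144: heading 309 -> 165
FD 5.1: (32.505,-28.172) -> (27.579,-26.852) [heading=165, draw]
FD 9.1: (27.579,-26.852) -> (18.789,-24.497) [heading=165, draw]
Final: pos=(18.789,-24.497), heading=165, 8 segment(s) drawn
Segments drawn: 8

Answer: 8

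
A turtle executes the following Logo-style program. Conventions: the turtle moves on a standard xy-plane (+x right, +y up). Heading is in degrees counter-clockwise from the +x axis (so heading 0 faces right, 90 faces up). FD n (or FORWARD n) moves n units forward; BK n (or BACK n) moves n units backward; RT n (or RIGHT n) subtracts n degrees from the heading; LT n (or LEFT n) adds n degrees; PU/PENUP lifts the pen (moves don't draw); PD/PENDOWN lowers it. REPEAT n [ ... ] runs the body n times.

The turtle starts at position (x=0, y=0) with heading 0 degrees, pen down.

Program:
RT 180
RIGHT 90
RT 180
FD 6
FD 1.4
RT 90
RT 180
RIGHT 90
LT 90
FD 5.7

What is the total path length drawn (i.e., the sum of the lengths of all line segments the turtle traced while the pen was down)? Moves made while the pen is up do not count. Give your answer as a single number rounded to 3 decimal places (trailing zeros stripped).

Answer: 13.1

Derivation:
Executing turtle program step by step:
Start: pos=(0,0), heading=0, pen down
RT 180: heading 0 -> 180
RT 90: heading 180 -> 90
RT 180: heading 90 -> 270
FD 6: (0,0) -> (0,-6) [heading=270, draw]
FD 1.4: (0,-6) -> (0,-7.4) [heading=270, draw]
RT 90: heading 270 -> 180
RT 180: heading 180 -> 0
RT 90: heading 0 -> 270
LT 90: heading 270 -> 0
FD 5.7: (0,-7.4) -> (5.7,-7.4) [heading=0, draw]
Final: pos=(5.7,-7.4), heading=0, 3 segment(s) drawn

Segment lengths:
  seg 1: (0,0) -> (0,-6), length = 6
  seg 2: (0,-6) -> (0,-7.4), length = 1.4
  seg 3: (0,-7.4) -> (5.7,-7.4), length = 5.7
Total = 13.1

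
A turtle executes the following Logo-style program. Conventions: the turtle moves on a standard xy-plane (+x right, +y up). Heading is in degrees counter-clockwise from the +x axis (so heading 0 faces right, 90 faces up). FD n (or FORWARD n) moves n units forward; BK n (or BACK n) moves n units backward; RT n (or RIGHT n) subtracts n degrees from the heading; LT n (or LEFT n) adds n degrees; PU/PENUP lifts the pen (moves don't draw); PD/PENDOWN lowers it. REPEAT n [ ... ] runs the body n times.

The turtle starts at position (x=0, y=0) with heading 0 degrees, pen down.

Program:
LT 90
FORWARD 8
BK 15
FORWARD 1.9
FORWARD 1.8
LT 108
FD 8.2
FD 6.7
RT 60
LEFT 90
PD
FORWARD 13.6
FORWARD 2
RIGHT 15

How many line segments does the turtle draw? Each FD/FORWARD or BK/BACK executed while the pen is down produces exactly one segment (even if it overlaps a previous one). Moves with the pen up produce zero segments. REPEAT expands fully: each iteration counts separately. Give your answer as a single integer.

Answer: 8

Derivation:
Executing turtle program step by step:
Start: pos=(0,0), heading=0, pen down
LT 90: heading 0 -> 90
FD 8: (0,0) -> (0,8) [heading=90, draw]
BK 15: (0,8) -> (0,-7) [heading=90, draw]
FD 1.9: (0,-7) -> (0,-5.1) [heading=90, draw]
FD 1.8: (0,-5.1) -> (0,-3.3) [heading=90, draw]
LT 108: heading 90 -> 198
FD 8.2: (0,-3.3) -> (-7.799,-5.834) [heading=198, draw]
FD 6.7: (-7.799,-5.834) -> (-14.171,-7.904) [heading=198, draw]
RT 60: heading 198 -> 138
LT 90: heading 138 -> 228
PD: pen down
FD 13.6: (-14.171,-7.904) -> (-23.271,-18.011) [heading=228, draw]
FD 2: (-23.271,-18.011) -> (-24.609,-19.497) [heading=228, draw]
RT 15: heading 228 -> 213
Final: pos=(-24.609,-19.497), heading=213, 8 segment(s) drawn
Segments drawn: 8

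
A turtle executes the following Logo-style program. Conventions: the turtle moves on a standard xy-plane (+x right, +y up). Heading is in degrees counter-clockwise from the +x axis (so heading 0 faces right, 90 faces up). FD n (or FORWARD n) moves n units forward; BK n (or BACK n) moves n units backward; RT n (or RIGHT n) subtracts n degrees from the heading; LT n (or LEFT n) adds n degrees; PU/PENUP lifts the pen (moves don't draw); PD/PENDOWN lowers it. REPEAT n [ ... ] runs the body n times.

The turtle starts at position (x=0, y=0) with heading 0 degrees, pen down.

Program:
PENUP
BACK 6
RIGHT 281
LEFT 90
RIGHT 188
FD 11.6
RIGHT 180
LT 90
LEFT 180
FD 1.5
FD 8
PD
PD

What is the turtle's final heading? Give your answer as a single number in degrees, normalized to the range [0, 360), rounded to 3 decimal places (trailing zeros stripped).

Answer: 71

Derivation:
Executing turtle program step by step:
Start: pos=(0,0), heading=0, pen down
PU: pen up
BK 6: (0,0) -> (-6,0) [heading=0, move]
RT 281: heading 0 -> 79
LT 90: heading 79 -> 169
RT 188: heading 169 -> 341
FD 11.6: (-6,0) -> (4.968,-3.777) [heading=341, move]
RT 180: heading 341 -> 161
LT 90: heading 161 -> 251
LT 180: heading 251 -> 71
FD 1.5: (4.968,-3.777) -> (5.456,-2.358) [heading=71, move]
FD 8: (5.456,-2.358) -> (8.061,5.206) [heading=71, move]
PD: pen down
PD: pen down
Final: pos=(8.061,5.206), heading=71, 0 segment(s) drawn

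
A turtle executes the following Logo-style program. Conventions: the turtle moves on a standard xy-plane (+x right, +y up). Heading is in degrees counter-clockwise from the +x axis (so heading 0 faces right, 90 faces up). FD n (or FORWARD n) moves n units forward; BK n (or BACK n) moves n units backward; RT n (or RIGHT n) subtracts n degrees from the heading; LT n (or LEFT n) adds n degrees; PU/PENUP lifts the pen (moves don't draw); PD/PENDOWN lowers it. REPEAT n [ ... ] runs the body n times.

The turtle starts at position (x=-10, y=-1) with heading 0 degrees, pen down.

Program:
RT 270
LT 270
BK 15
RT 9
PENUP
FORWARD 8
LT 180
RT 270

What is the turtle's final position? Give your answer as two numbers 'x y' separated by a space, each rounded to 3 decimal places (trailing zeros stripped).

Answer: -17.098 -2.251

Derivation:
Executing turtle program step by step:
Start: pos=(-10,-1), heading=0, pen down
RT 270: heading 0 -> 90
LT 270: heading 90 -> 0
BK 15: (-10,-1) -> (-25,-1) [heading=0, draw]
RT 9: heading 0 -> 351
PU: pen up
FD 8: (-25,-1) -> (-17.098,-2.251) [heading=351, move]
LT 180: heading 351 -> 171
RT 270: heading 171 -> 261
Final: pos=(-17.098,-2.251), heading=261, 1 segment(s) drawn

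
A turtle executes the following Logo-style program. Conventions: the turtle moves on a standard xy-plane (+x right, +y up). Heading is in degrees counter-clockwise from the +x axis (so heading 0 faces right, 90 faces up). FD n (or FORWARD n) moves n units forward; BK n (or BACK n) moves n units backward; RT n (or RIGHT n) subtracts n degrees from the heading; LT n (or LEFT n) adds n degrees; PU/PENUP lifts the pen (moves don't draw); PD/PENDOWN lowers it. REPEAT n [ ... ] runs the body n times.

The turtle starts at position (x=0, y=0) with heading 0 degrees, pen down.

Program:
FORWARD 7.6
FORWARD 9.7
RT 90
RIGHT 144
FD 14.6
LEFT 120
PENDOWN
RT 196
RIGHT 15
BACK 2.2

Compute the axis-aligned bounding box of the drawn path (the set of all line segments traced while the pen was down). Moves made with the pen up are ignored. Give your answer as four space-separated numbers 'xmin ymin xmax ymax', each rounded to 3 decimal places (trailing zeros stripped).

Answer: 0 0 17.3 11.812

Derivation:
Executing turtle program step by step:
Start: pos=(0,0), heading=0, pen down
FD 7.6: (0,0) -> (7.6,0) [heading=0, draw]
FD 9.7: (7.6,0) -> (17.3,0) [heading=0, draw]
RT 90: heading 0 -> 270
RT 144: heading 270 -> 126
FD 14.6: (17.3,0) -> (8.718,11.812) [heading=126, draw]
LT 120: heading 126 -> 246
PD: pen down
RT 196: heading 246 -> 50
RT 15: heading 50 -> 35
BK 2.2: (8.718,11.812) -> (6.916,10.55) [heading=35, draw]
Final: pos=(6.916,10.55), heading=35, 4 segment(s) drawn

Segment endpoints: x in {0, 6.916, 7.6, 8.718, 17.3}, y in {0, 10.55, 11.812}
xmin=0, ymin=0, xmax=17.3, ymax=11.812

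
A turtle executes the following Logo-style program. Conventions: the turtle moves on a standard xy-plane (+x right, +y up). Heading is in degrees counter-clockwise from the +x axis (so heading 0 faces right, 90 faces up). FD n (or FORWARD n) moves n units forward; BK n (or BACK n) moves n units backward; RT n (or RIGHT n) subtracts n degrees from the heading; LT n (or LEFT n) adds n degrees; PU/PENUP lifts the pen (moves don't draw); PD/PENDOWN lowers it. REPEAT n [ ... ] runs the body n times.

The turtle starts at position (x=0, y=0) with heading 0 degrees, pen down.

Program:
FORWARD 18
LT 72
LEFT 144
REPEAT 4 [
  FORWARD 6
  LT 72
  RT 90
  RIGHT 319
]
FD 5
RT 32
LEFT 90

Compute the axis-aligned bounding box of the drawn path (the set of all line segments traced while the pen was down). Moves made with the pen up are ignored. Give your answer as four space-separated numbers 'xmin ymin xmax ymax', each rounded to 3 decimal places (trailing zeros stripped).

Executing turtle program step by step:
Start: pos=(0,0), heading=0, pen down
FD 18: (0,0) -> (18,0) [heading=0, draw]
LT 72: heading 0 -> 72
LT 144: heading 72 -> 216
REPEAT 4 [
  -- iteration 1/4 --
  FD 6: (18,0) -> (13.146,-3.527) [heading=216, draw]
  LT 72: heading 216 -> 288
  RT 90: heading 288 -> 198
  RT 319: heading 198 -> 239
  -- iteration 2/4 --
  FD 6: (13.146,-3.527) -> (10.056,-8.67) [heading=239, draw]
  LT 72: heading 239 -> 311
  RT 90: heading 311 -> 221
  RT 319: heading 221 -> 262
  -- iteration 3/4 --
  FD 6: (10.056,-8.67) -> (9.221,-14.611) [heading=262, draw]
  LT 72: heading 262 -> 334
  RT 90: heading 334 -> 244
  RT 319: heading 244 -> 285
  -- iteration 4/4 --
  FD 6: (9.221,-14.611) -> (10.774,-20.407) [heading=285, draw]
  LT 72: heading 285 -> 357
  RT 90: heading 357 -> 267
  RT 319: heading 267 -> 308
]
FD 5: (10.774,-20.407) -> (13.852,-24.347) [heading=308, draw]
RT 32: heading 308 -> 276
LT 90: heading 276 -> 6
Final: pos=(13.852,-24.347), heading=6, 6 segment(s) drawn

Segment endpoints: x in {0, 9.221, 10.056, 10.774, 13.146, 13.852, 18}, y in {-24.347, -20.407, -14.611, -8.67, -3.527, 0}
xmin=0, ymin=-24.347, xmax=18, ymax=0

Answer: 0 -24.347 18 0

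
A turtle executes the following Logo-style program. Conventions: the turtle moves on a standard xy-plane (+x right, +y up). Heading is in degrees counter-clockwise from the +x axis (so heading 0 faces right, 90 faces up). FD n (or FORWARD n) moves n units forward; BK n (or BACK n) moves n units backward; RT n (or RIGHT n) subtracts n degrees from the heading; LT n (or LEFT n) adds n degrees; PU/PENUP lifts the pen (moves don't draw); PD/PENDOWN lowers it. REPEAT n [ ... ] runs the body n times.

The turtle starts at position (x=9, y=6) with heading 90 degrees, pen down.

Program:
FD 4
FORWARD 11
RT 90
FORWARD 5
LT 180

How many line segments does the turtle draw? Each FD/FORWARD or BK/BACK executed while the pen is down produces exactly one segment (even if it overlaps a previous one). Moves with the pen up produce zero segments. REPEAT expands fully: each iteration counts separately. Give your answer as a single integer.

Answer: 3

Derivation:
Executing turtle program step by step:
Start: pos=(9,6), heading=90, pen down
FD 4: (9,6) -> (9,10) [heading=90, draw]
FD 11: (9,10) -> (9,21) [heading=90, draw]
RT 90: heading 90 -> 0
FD 5: (9,21) -> (14,21) [heading=0, draw]
LT 180: heading 0 -> 180
Final: pos=(14,21), heading=180, 3 segment(s) drawn
Segments drawn: 3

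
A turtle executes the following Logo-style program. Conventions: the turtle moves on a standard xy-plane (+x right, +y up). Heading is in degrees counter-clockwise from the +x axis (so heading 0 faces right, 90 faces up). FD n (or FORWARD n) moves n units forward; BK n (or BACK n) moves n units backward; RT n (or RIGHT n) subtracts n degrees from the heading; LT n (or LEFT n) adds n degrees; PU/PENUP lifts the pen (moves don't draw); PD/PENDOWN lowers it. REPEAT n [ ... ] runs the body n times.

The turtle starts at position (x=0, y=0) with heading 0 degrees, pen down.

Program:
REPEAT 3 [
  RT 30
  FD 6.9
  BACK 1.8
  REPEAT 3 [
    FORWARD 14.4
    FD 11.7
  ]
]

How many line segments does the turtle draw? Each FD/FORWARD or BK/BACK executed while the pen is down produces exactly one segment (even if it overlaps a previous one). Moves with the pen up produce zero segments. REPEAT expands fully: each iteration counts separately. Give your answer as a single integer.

Answer: 24

Derivation:
Executing turtle program step by step:
Start: pos=(0,0), heading=0, pen down
REPEAT 3 [
  -- iteration 1/3 --
  RT 30: heading 0 -> 330
  FD 6.9: (0,0) -> (5.976,-3.45) [heading=330, draw]
  BK 1.8: (5.976,-3.45) -> (4.417,-2.55) [heading=330, draw]
  REPEAT 3 [
    -- iteration 1/3 --
    FD 14.4: (4.417,-2.55) -> (16.887,-9.75) [heading=330, draw]
    FD 11.7: (16.887,-9.75) -> (27.02,-15.6) [heading=330, draw]
    -- iteration 2/3 --
    FD 14.4: (27.02,-15.6) -> (39.491,-22.8) [heading=330, draw]
    FD 11.7: (39.491,-22.8) -> (49.623,-28.65) [heading=330, draw]
    -- iteration 3/3 --
    FD 14.4: (49.623,-28.65) -> (62.094,-35.85) [heading=330, draw]
    FD 11.7: (62.094,-35.85) -> (72.227,-41.7) [heading=330, draw]
  ]
  -- iteration 2/3 --
  RT 30: heading 330 -> 300
  FD 6.9: (72.227,-41.7) -> (75.677,-47.676) [heading=300, draw]
  BK 1.8: (75.677,-47.676) -> (74.777,-46.117) [heading=300, draw]
  REPEAT 3 [
    -- iteration 1/3 --
    FD 14.4: (74.777,-46.117) -> (81.977,-58.587) [heading=300, draw]
    FD 11.7: (81.977,-58.587) -> (87.827,-68.72) [heading=300, draw]
    -- iteration 2/3 --
    FD 14.4: (87.827,-68.72) -> (95.027,-81.191) [heading=300, draw]
    FD 11.7: (95.027,-81.191) -> (100.877,-91.323) [heading=300, draw]
    -- iteration 3/3 --
    FD 14.4: (100.877,-91.323) -> (108.077,-103.794) [heading=300, draw]
    FD 11.7: (108.077,-103.794) -> (113.927,-113.927) [heading=300, draw]
  ]
  -- iteration 3/3 --
  RT 30: heading 300 -> 270
  FD 6.9: (113.927,-113.927) -> (113.927,-120.827) [heading=270, draw]
  BK 1.8: (113.927,-120.827) -> (113.927,-119.027) [heading=270, draw]
  REPEAT 3 [
    -- iteration 1/3 --
    FD 14.4: (113.927,-119.027) -> (113.927,-133.427) [heading=270, draw]
    FD 11.7: (113.927,-133.427) -> (113.927,-145.127) [heading=270, draw]
    -- iteration 2/3 --
    FD 14.4: (113.927,-145.127) -> (113.927,-159.527) [heading=270, draw]
    FD 11.7: (113.927,-159.527) -> (113.927,-171.227) [heading=270, draw]
    -- iteration 3/3 --
    FD 14.4: (113.927,-171.227) -> (113.927,-185.627) [heading=270, draw]
    FD 11.7: (113.927,-185.627) -> (113.927,-197.327) [heading=270, draw]
  ]
]
Final: pos=(113.927,-197.327), heading=270, 24 segment(s) drawn
Segments drawn: 24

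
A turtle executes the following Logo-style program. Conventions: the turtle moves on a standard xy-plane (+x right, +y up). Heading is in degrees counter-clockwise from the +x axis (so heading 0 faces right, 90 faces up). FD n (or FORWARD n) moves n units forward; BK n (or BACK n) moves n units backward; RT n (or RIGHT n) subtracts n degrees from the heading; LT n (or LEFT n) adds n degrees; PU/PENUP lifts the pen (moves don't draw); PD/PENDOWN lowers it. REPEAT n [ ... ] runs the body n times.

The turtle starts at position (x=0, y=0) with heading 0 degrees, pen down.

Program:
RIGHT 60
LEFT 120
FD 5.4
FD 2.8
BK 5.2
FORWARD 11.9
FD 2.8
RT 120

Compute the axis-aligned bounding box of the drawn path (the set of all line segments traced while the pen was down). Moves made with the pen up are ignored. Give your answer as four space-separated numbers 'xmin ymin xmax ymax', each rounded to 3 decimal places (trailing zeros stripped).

Executing turtle program step by step:
Start: pos=(0,0), heading=0, pen down
RT 60: heading 0 -> 300
LT 120: heading 300 -> 60
FD 5.4: (0,0) -> (2.7,4.677) [heading=60, draw]
FD 2.8: (2.7,4.677) -> (4.1,7.101) [heading=60, draw]
BK 5.2: (4.1,7.101) -> (1.5,2.598) [heading=60, draw]
FD 11.9: (1.5,2.598) -> (7.45,12.904) [heading=60, draw]
FD 2.8: (7.45,12.904) -> (8.85,15.329) [heading=60, draw]
RT 120: heading 60 -> 300
Final: pos=(8.85,15.329), heading=300, 5 segment(s) drawn

Segment endpoints: x in {0, 1.5, 2.7, 4.1, 7.45, 8.85}, y in {0, 2.598, 4.677, 7.101, 12.904, 15.329}
xmin=0, ymin=0, xmax=8.85, ymax=15.329

Answer: 0 0 8.85 15.329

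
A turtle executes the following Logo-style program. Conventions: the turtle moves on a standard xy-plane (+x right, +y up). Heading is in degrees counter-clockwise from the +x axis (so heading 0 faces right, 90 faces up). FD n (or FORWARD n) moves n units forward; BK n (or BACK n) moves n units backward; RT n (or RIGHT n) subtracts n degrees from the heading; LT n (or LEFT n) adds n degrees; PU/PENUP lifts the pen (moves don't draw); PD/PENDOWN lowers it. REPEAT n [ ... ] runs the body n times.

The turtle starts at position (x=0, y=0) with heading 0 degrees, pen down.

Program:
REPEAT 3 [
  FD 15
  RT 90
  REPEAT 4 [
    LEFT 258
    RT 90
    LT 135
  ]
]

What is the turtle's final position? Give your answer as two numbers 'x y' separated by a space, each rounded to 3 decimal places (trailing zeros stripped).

Executing turtle program step by step:
Start: pos=(0,0), heading=0, pen down
REPEAT 3 [
  -- iteration 1/3 --
  FD 15: (0,0) -> (15,0) [heading=0, draw]
  RT 90: heading 0 -> 270
  REPEAT 4 [
    -- iteration 1/4 --
    LT 258: heading 270 -> 168
    RT 90: heading 168 -> 78
    LT 135: heading 78 -> 213
    -- iteration 2/4 --
    LT 258: heading 213 -> 111
    RT 90: heading 111 -> 21
    LT 135: heading 21 -> 156
    -- iteration 3/4 --
    LT 258: heading 156 -> 54
    RT 90: heading 54 -> 324
    LT 135: heading 324 -> 99
    -- iteration 4/4 --
    LT 258: heading 99 -> 357
    RT 90: heading 357 -> 267
    LT 135: heading 267 -> 42
  ]
  -- iteration 2/3 --
  FD 15: (15,0) -> (26.147,10.037) [heading=42, draw]
  RT 90: heading 42 -> 312
  REPEAT 4 [
    -- iteration 1/4 --
    LT 258: heading 312 -> 210
    RT 90: heading 210 -> 120
    LT 135: heading 120 -> 255
    -- iteration 2/4 --
    LT 258: heading 255 -> 153
    RT 90: heading 153 -> 63
    LT 135: heading 63 -> 198
    -- iteration 3/4 --
    LT 258: heading 198 -> 96
    RT 90: heading 96 -> 6
    LT 135: heading 6 -> 141
    -- iteration 4/4 --
    LT 258: heading 141 -> 39
    RT 90: heading 39 -> 309
    LT 135: heading 309 -> 84
  ]
  -- iteration 3/3 --
  FD 15: (26.147,10.037) -> (27.715,24.955) [heading=84, draw]
  RT 90: heading 84 -> 354
  REPEAT 4 [
    -- iteration 1/4 --
    LT 258: heading 354 -> 252
    RT 90: heading 252 -> 162
    LT 135: heading 162 -> 297
    -- iteration 2/4 --
    LT 258: heading 297 -> 195
    RT 90: heading 195 -> 105
    LT 135: heading 105 -> 240
    -- iteration 3/4 --
    LT 258: heading 240 -> 138
    RT 90: heading 138 -> 48
    LT 135: heading 48 -> 183
    -- iteration 4/4 --
    LT 258: heading 183 -> 81
    RT 90: heading 81 -> 351
    LT 135: heading 351 -> 126
  ]
]
Final: pos=(27.715,24.955), heading=126, 3 segment(s) drawn

Answer: 27.715 24.955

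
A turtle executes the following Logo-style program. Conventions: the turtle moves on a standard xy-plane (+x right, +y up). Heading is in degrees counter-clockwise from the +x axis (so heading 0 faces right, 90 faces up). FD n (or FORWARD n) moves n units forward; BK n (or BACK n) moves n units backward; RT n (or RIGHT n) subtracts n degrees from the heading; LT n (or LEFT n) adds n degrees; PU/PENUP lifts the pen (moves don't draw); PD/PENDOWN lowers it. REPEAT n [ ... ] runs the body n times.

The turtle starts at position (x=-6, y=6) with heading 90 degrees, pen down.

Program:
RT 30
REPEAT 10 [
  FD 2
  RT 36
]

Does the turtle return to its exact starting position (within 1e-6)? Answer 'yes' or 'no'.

Answer: yes

Derivation:
Executing turtle program step by step:
Start: pos=(-6,6), heading=90, pen down
RT 30: heading 90 -> 60
REPEAT 10 [
  -- iteration 1/10 --
  FD 2: (-6,6) -> (-5,7.732) [heading=60, draw]
  RT 36: heading 60 -> 24
  -- iteration 2/10 --
  FD 2: (-5,7.732) -> (-3.173,8.546) [heading=24, draw]
  RT 36: heading 24 -> 348
  -- iteration 3/10 --
  FD 2: (-3.173,8.546) -> (-1.217,8.13) [heading=348, draw]
  RT 36: heading 348 -> 312
  -- iteration 4/10 --
  FD 2: (-1.217,8.13) -> (0.122,6.643) [heading=312, draw]
  RT 36: heading 312 -> 276
  -- iteration 5/10 --
  FD 2: (0.122,6.643) -> (0.331,4.654) [heading=276, draw]
  RT 36: heading 276 -> 240
  -- iteration 6/10 --
  FD 2: (0.331,4.654) -> (-0.669,2.922) [heading=240, draw]
  RT 36: heading 240 -> 204
  -- iteration 7/10 --
  FD 2: (-0.669,2.922) -> (-2.496,2.109) [heading=204, draw]
  RT 36: heading 204 -> 168
  -- iteration 8/10 --
  FD 2: (-2.496,2.109) -> (-4.453,2.525) [heading=168, draw]
  RT 36: heading 168 -> 132
  -- iteration 9/10 --
  FD 2: (-4.453,2.525) -> (-5.791,4.011) [heading=132, draw]
  RT 36: heading 132 -> 96
  -- iteration 10/10 --
  FD 2: (-5.791,4.011) -> (-6,6) [heading=96, draw]
  RT 36: heading 96 -> 60
]
Final: pos=(-6,6), heading=60, 10 segment(s) drawn

Start position: (-6, 6)
Final position: (-6, 6)
Distance = 0; < 1e-6 -> CLOSED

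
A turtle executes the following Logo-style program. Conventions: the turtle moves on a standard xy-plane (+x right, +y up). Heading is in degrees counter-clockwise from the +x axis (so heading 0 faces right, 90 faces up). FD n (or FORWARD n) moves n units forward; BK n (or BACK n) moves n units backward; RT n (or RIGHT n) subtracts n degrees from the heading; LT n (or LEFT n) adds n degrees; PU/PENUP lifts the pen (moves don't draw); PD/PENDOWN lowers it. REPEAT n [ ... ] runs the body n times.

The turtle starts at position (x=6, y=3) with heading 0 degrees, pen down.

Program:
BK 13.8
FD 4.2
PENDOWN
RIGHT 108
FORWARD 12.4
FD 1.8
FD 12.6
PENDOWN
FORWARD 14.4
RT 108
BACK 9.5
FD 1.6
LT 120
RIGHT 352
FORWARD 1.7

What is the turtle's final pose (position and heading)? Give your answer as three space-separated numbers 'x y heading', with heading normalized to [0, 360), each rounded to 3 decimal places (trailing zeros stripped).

Answer: -9.881 -42.526 272

Derivation:
Executing turtle program step by step:
Start: pos=(6,3), heading=0, pen down
BK 13.8: (6,3) -> (-7.8,3) [heading=0, draw]
FD 4.2: (-7.8,3) -> (-3.6,3) [heading=0, draw]
PD: pen down
RT 108: heading 0 -> 252
FD 12.4: (-3.6,3) -> (-7.432,-8.793) [heading=252, draw]
FD 1.8: (-7.432,-8.793) -> (-7.988,-10.505) [heading=252, draw]
FD 12.6: (-7.988,-10.505) -> (-11.882,-22.488) [heading=252, draw]
PD: pen down
FD 14.4: (-11.882,-22.488) -> (-16.332,-36.184) [heading=252, draw]
RT 108: heading 252 -> 144
BK 9.5: (-16.332,-36.184) -> (-8.646,-41.767) [heading=144, draw]
FD 1.6: (-8.646,-41.767) -> (-9.94,-40.827) [heading=144, draw]
LT 120: heading 144 -> 264
RT 352: heading 264 -> 272
FD 1.7: (-9.94,-40.827) -> (-9.881,-42.526) [heading=272, draw]
Final: pos=(-9.881,-42.526), heading=272, 9 segment(s) drawn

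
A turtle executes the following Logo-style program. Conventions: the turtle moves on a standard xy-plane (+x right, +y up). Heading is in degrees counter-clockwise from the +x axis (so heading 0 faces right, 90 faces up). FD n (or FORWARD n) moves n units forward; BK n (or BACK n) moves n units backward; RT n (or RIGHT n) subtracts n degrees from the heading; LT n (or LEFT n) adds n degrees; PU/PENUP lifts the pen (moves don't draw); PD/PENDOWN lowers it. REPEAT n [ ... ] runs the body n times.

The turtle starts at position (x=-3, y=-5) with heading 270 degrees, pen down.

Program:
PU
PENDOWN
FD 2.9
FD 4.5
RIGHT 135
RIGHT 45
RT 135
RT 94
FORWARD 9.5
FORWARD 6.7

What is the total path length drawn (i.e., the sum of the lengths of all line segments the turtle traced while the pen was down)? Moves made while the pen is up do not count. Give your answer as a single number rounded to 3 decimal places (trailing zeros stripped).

Executing turtle program step by step:
Start: pos=(-3,-5), heading=270, pen down
PU: pen up
PD: pen down
FD 2.9: (-3,-5) -> (-3,-7.9) [heading=270, draw]
FD 4.5: (-3,-7.9) -> (-3,-12.4) [heading=270, draw]
RT 135: heading 270 -> 135
RT 45: heading 135 -> 90
RT 135: heading 90 -> 315
RT 94: heading 315 -> 221
FD 9.5: (-3,-12.4) -> (-10.17,-18.633) [heading=221, draw]
FD 6.7: (-10.17,-18.633) -> (-15.226,-23.028) [heading=221, draw]
Final: pos=(-15.226,-23.028), heading=221, 4 segment(s) drawn

Segment lengths:
  seg 1: (-3,-5) -> (-3,-7.9), length = 2.9
  seg 2: (-3,-7.9) -> (-3,-12.4), length = 4.5
  seg 3: (-3,-12.4) -> (-10.17,-18.633), length = 9.5
  seg 4: (-10.17,-18.633) -> (-15.226,-23.028), length = 6.7
Total = 23.6

Answer: 23.6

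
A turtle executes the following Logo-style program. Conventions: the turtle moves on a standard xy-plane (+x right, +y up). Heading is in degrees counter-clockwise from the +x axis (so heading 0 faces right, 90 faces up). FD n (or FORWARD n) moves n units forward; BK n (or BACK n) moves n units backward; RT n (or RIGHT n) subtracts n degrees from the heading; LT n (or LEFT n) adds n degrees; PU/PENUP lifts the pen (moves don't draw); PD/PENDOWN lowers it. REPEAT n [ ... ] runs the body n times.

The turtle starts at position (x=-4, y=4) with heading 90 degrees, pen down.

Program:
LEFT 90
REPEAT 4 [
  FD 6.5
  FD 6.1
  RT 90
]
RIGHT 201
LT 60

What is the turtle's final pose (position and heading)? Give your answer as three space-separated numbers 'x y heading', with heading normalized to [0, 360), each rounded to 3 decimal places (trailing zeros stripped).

Answer: -4 4 39

Derivation:
Executing turtle program step by step:
Start: pos=(-4,4), heading=90, pen down
LT 90: heading 90 -> 180
REPEAT 4 [
  -- iteration 1/4 --
  FD 6.5: (-4,4) -> (-10.5,4) [heading=180, draw]
  FD 6.1: (-10.5,4) -> (-16.6,4) [heading=180, draw]
  RT 90: heading 180 -> 90
  -- iteration 2/4 --
  FD 6.5: (-16.6,4) -> (-16.6,10.5) [heading=90, draw]
  FD 6.1: (-16.6,10.5) -> (-16.6,16.6) [heading=90, draw]
  RT 90: heading 90 -> 0
  -- iteration 3/4 --
  FD 6.5: (-16.6,16.6) -> (-10.1,16.6) [heading=0, draw]
  FD 6.1: (-10.1,16.6) -> (-4,16.6) [heading=0, draw]
  RT 90: heading 0 -> 270
  -- iteration 4/4 --
  FD 6.5: (-4,16.6) -> (-4,10.1) [heading=270, draw]
  FD 6.1: (-4,10.1) -> (-4,4) [heading=270, draw]
  RT 90: heading 270 -> 180
]
RT 201: heading 180 -> 339
LT 60: heading 339 -> 39
Final: pos=(-4,4), heading=39, 8 segment(s) drawn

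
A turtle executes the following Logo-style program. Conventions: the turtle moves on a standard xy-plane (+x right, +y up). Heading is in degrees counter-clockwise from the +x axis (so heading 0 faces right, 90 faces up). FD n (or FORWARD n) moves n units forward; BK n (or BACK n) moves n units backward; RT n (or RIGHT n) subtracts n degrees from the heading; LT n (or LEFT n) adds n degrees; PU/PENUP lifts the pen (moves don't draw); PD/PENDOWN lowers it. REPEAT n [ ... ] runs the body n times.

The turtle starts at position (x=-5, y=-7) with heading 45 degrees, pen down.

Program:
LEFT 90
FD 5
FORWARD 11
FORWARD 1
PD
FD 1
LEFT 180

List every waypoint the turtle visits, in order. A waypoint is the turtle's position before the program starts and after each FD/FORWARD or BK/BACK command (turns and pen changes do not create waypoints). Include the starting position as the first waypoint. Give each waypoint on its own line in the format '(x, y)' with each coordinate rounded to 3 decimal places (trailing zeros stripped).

Executing turtle program step by step:
Start: pos=(-5,-7), heading=45, pen down
LT 90: heading 45 -> 135
FD 5: (-5,-7) -> (-8.536,-3.464) [heading=135, draw]
FD 11: (-8.536,-3.464) -> (-16.314,4.314) [heading=135, draw]
FD 1: (-16.314,4.314) -> (-17.021,5.021) [heading=135, draw]
PD: pen down
FD 1: (-17.021,5.021) -> (-17.728,5.728) [heading=135, draw]
LT 180: heading 135 -> 315
Final: pos=(-17.728,5.728), heading=315, 4 segment(s) drawn
Waypoints (5 total):
(-5, -7)
(-8.536, -3.464)
(-16.314, 4.314)
(-17.021, 5.021)
(-17.728, 5.728)

Answer: (-5, -7)
(-8.536, -3.464)
(-16.314, 4.314)
(-17.021, 5.021)
(-17.728, 5.728)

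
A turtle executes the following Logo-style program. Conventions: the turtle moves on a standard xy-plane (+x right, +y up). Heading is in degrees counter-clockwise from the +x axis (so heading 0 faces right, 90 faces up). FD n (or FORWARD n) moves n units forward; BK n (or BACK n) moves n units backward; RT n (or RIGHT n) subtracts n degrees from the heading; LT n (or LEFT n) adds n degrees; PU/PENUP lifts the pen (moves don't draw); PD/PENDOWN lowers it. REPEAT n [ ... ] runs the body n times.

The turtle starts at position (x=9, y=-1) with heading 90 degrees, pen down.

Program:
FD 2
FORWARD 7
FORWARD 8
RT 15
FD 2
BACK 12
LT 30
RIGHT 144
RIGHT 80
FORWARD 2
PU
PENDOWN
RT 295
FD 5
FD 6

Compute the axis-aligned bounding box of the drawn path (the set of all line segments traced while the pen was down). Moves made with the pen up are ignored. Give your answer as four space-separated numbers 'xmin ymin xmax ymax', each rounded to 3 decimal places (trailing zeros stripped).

Executing turtle program step by step:
Start: pos=(9,-1), heading=90, pen down
FD 2: (9,-1) -> (9,1) [heading=90, draw]
FD 7: (9,1) -> (9,8) [heading=90, draw]
FD 8: (9,8) -> (9,16) [heading=90, draw]
RT 15: heading 90 -> 75
FD 2: (9,16) -> (9.518,17.932) [heading=75, draw]
BK 12: (9.518,17.932) -> (6.412,6.341) [heading=75, draw]
LT 30: heading 75 -> 105
RT 144: heading 105 -> 321
RT 80: heading 321 -> 241
FD 2: (6.412,6.341) -> (5.442,4.592) [heading=241, draw]
PU: pen up
PD: pen down
RT 295: heading 241 -> 306
FD 5: (5.442,4.592) -> (8.381,0.546) [heading=306, draw]
FD 6: (8.381,0.546) -> (11.908,-4.308) [heading=306, draw]
Final: pos=(11.908,-4.308), heading=306, 8 segment(s) drawn

Segment endpoints: x in {5.442, 6.412, 8.381, 9, 9.518, 11.908}, y in {-4.308, -1, 0.546, 1, 4.592, 6.341, 8, 16, 17.932}
xmin=5.442, ymin=-4.308, xmax=11.908, ymax=17.932

Answer: 5.442 -4.308 11.908 17.932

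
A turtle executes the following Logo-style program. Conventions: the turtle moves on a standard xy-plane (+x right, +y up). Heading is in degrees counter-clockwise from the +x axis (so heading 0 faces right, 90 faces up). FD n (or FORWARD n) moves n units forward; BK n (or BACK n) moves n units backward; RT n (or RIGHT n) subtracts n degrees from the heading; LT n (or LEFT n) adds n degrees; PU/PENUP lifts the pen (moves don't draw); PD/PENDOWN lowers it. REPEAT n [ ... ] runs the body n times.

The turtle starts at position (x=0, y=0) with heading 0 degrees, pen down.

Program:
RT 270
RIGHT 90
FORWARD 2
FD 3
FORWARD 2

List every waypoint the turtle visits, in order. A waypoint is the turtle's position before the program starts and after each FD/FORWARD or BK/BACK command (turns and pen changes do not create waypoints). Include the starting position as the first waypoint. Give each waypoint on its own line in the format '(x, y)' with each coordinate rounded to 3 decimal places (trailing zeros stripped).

Answer: (0, 0)
(2, 0)
(5, 0)
(7, 0)

Derivation:
Executing turtle program step by step:
Start: pos=(0,0), heading=0, pen down
RT 270: heading 0 -> 90
RT 90: heading 90 -> 0
FD 2: (0,0) -> (2,0) [heading=0, draw]
FD 3: (2,0) -> (5,0) [heading=0, draw]
FD 2: (5,0) -> (7,0) [heading=0, draw]
Final: pos=(7,0), heading=0, 3 segment(s) drawn
Waypoints (4 total):
(0, 0)
(2, 0)
(5, 0)
(7, 0)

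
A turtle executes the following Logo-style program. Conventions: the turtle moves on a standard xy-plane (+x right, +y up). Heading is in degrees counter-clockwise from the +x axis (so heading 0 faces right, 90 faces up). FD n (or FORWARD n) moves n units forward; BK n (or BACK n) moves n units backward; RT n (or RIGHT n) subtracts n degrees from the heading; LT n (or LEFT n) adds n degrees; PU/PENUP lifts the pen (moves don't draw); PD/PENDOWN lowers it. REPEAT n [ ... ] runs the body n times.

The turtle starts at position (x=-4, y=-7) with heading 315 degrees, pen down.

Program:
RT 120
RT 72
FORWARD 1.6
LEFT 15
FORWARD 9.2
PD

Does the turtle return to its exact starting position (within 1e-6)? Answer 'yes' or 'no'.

Answer: no

Derivation:
Executing turtle program step by step:
Start: pos=(-4,-7), heading=315, pen down
RT 120: heading 315 -> 195
RT 72: heading 195 -> 123
FD 1.6: (-4,-7) -> (-4.871,-5.658) [heading=123, draw]
LT 15: heading 123 -> 138
FD 9.2: (-4.871,-5.658) -> (-11.708,0.498) [heading=138, draw]
PD: pen down
Final: pos=(-11.708,0.498), heading=138, 2 segment(s) drawn

Start position: (-4, -7)
Final position: (-11.708, 0.498)
Distance = 10.753; >= 1e-6 -> NOT closed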